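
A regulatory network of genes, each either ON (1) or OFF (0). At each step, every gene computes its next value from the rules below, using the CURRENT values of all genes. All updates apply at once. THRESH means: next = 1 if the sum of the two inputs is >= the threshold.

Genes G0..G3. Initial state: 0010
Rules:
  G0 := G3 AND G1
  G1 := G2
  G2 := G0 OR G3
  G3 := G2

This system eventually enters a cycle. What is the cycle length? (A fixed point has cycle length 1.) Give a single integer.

Step 0: 0010
Step 1: G0=G3&G1=0&0=0 G1=G2=1 G2=G0|G3=0|0=0 G3=G2=1 -> 0101
Step 2: G0=G3&G1=1&1=1 G1=G2=0 G2=G0|G3=0|1=1 G3=G2=0 -> 1010
Step 3: G0=G3&G1=0&0=0 G1=G2=1 G2=G0|G3=1|0=1 G3=G2=1 -> 0111
Step 4: G0=G3&G1=1&1=1 G1=G2=1 G2=G0|G3=0|1=1 G3=G2=1 -> 1111
Step 5: G0=G3&G1=1&1=1 G1=G2=1 G2=G0|G3=1|1=1 G3=G2=1 -> 1111
State from step 5 equals state from step 4 -> cycle length 1

Answer: 1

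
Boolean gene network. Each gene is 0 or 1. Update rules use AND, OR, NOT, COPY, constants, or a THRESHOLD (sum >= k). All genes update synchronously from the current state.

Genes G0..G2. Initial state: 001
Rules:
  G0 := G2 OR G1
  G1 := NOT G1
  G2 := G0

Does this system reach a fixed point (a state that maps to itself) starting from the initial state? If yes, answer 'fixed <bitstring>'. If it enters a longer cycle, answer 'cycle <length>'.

Step 0: 001
Step 1: G0=G2|G1=1|0=1 G1=NOT G1=NOT 0=1 G2=G0=0 -> 110
Step 2: G0=G2|G1=0|1=1 G1=NOT G1=NOT 1=0 G2=G0=1 -> 101
Step 3: G0=G2|G1=1|0=1 G1=NOT G1=NOT 0=1 G2=G0=1 -> 111
Step 4: G0=G2|G1=1|1=1 G1=NOT G1=NOT 1=0 G2=G0=1 -> 101
Cycle of length 2 starting at step 2 -> no fixed point

Answer: cycle 2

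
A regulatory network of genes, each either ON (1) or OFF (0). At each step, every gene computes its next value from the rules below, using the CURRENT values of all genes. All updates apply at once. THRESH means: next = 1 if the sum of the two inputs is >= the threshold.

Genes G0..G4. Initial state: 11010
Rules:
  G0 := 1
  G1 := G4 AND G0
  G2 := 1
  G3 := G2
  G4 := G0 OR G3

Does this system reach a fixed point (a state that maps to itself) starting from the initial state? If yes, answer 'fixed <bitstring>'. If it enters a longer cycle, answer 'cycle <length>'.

Step 0: 11010
Step 1: G0=1(const) G1=G4&G0=0&1=0 G2=1(const) G3=G2=0 G4=G0|G3=1|1=1 -> 10101
Step 2: G0=1(const) G1=G4&G0=1&1=1 G2=1(const) G3=G2=1 G4=G0|G3=1|0=1 -> 11111
Step 3: G0=1(const) G1=G4&G0=1&1=1 G2=1(const) G3=G2=1 G4=G0|G3=1|1=1 -> 11111
Fixed point reached at step 2: 11111

Answer: fixed 11111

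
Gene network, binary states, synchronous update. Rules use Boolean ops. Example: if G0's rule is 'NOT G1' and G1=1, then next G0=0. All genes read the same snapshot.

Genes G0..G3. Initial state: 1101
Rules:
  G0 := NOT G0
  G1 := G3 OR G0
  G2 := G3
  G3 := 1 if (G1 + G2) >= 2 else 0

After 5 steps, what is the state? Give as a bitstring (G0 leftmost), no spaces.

Step 1: G0=NOT G0=NOT 1=0 G1=G3|G0=1|1=1 G2=G3=1 G3=(1+0>=2)=0 -> 0110
Step 2: G0=NOT G0=NOT 0=1 G1=G3|G0=0|0=0 G2=G3=0 G3=(1+1>=2)=1 -> 1001
Step 3: G0=NOT G0=NOT 1=0 G1=G3|G0=1|1=1 G2=G3=1 G3=(0+0>=2)=0 -> 0110
Step 4: G0=NOT G0=NOT 0=1 G1=G3|G0=0|0=0 G2=G3=0 G3=(1+1>=2)=1 -> 1001
Step 5: G0=NOT G0=NOT 1=0 G1=G3|G0=1|1=1 G2=G3=1 G3=(0+0>=2)=0 -> 0110

0110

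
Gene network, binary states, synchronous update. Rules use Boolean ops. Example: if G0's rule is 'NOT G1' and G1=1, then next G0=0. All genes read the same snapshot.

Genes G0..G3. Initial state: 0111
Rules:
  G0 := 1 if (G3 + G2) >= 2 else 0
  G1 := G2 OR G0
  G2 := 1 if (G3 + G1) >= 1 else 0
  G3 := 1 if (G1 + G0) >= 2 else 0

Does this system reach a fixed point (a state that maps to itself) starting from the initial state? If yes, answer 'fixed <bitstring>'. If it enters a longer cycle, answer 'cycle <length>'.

Answer: cycle 2

Derivation:
Step 0: 0111
Step 1: G0=(1+1>=2)=1 G1=G2|G0=1|0=1 G2=(1+1>=1)=1 G3=(1+0>=2)=0 -> 1110
Step 2: G0=(0+1>=2)=0 G1=G2|G0=1|1=1 G2=(0+1>=1)=1 G3=(1+1>=2)=1 -> 0111
Cycle of length 2 starting at step 0 -> no fixed point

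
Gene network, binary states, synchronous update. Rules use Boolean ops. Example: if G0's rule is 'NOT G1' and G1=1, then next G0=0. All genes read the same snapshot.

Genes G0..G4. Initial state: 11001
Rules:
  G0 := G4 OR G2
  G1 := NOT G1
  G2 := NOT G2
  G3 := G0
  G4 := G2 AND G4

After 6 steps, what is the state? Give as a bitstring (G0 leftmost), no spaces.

Step 1: G0=G4|G2=1|0=1 G1=NOT G1=NOT 1=0 G2=NOT G2=NOT 0=1 G3=G0=1 G4=G2&G4=0&1=0 -> 10110
Step 2: G0=G4|G2=0|1=1 G1=NOT G1=NOT 0=1 G2=NOT G2=NOT 1=0 G3=G0=1 G4=G2&G4=1&0=0 -> 11010
Step 3: G0=G4|G2=0|0=0 G1=NOT G1=NOT 1=0 G2=NOT G2=NOT 0=1 G3=G0=1 G4=G2&G4=0&0=0 -> 00110
Step 4: G0=G4|G2=0|1=1 G1=NOT G1=NOT 0=1 G2=NOT G2=NOT 1=0 G3=G0=0 G4=G2&G4=1&0=0 -> 11000
Step 5: G0=G4|G2=0|0=0 G1=NOT G1=NOT 1=0 G2=NOT G2=NOT 0=1 G3=G0=1 G4=G2&G4=0&0=0 -> 00110
Step 6: G0=G4|G2=0|1=1 G1=NOT G1=NOT 0=1 G2=NOT G2=NOT 1=0 G3=G0=0 G4=G2&G4=1&0=0 -> 11000

11000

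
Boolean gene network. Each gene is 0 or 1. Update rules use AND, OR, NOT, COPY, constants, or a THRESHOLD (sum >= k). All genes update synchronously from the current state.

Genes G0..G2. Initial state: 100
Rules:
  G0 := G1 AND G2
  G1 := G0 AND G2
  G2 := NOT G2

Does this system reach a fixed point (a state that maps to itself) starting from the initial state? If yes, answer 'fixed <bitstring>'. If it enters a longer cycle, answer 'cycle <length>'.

Answer: cycle 2

Derivation:
Step 0: 100
Step 1: G0=G1&G2=0&0=0 G1=G0&G2=1&0=0 G2=NOT G2=NOT 0=1 -> 001
Step 2: G0=G1&G2=0&1=0 G1=G0&G2=0&1=0 G2=NOT G2=NOT 1=0 -> 000
Step 3: G0=G1&G2=0&0=0 G1=G0&G2=0&0=0 G2=NOT G2=NOT 0=1 -> 001
Cycle of length 2 starting at step 1 -> no fixed point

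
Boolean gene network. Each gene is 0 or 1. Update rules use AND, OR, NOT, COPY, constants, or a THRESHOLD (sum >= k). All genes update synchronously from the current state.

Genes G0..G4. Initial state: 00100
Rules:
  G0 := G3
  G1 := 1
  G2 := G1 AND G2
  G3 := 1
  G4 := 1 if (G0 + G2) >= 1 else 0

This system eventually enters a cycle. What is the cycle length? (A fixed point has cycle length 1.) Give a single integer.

Step 0: 00100
Step 1: G0=G3=0 G1=1(const) G2=G1&G2=0&1=0 G3=1(const) G4=(0+1>=1)=1 -> 01011
Step 2: G0=G3=1 G1=1(const) G2=G1&G2=1&0=0 G3=1(const) G4=(0+0>=1)=0 -> 11010
Step 3: G0=G3=1 G1=1(const) G2=G1&G2=1&0=0 G3=1(const) G4=(1+0>=1)=1 -> 11011
Step 4: G0=G3=1 G1=1(const) G2=G1&G2=1&0=0 G3=1(const) G4=(1+0>=1)=1 -> 11011
State from step 4 equals state from step 3 -> cycle length 1

Answer: 1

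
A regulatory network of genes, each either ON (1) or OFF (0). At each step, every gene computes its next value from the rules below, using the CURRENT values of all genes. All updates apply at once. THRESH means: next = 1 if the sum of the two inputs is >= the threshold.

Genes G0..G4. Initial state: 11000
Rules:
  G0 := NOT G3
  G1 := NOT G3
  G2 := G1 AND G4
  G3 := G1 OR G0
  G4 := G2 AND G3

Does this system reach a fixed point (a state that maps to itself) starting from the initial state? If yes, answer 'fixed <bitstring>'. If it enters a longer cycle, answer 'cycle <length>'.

Step 0: 11000
Step 1: G0=NOT G3=NOT 0=1 G1=NOT G3=NOT 0=1 G2=G1&G4=1&0=0 G3=G1|G0=1|1=1 G4=G2&G3=0&0=0 -> 11010
Step 2: G0=NOT G3=NOT 1=0 G1=NOT G3=NOT 1=0 G2=G1&G4=1&0=0 G3=G1|G0=1|1=1 G4=G2&G3=0&1=0 -> 00010
Step 3: G0=NOT G3=NOT 1=0 G1=NOT G3=NOT 1=0 G2=G1&G4=0&0=0 G3=G1|G0=0|0=0 G4=G2&G3=0&1=0 -> 00000
Step 4: G0=NOT G3=NOT 0=1 G1=NOT G3=NOT 0=1 G2=G1&G4=0&0=0 G3=G1|G0=0|0=0 G4=G2&G3=0&0=0 -> 11000
Cycle of length 4 starting at step 0 -> no fixed point

Answer: cycle 4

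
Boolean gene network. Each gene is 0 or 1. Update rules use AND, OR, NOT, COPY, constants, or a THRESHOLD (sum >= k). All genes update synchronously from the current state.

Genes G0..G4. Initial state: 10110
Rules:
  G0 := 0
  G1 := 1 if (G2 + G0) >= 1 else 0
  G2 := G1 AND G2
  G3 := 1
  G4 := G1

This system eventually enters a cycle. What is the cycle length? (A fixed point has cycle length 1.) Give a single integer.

Step 0: 10110
Step 1: G0=0(const) G1=(1+1>=1)=1 G2=G1&G2=0&1=0 G3=1(const) G4=G1=0 -> 01010
Step 2: G0=0(const) G1=(0+0>=1)=0 G2=G1&G2=1&0=0 G3=1(const) G4=G1=1 -> 00011
Step 3: G0=0(const) G1=(0+0>=1)=0 G2=G1&G2=0&0=0 G3=1(const) G4=G1=0 -> 00010
Step 4: G0=0(const) G1=(0+0>=1)=0 G2=G1&G2=0&0=0 G3=1(const) G4=G1=0 -> 00010
State from step 4 equals state from step 3 -> cycle length 1

Answer: 1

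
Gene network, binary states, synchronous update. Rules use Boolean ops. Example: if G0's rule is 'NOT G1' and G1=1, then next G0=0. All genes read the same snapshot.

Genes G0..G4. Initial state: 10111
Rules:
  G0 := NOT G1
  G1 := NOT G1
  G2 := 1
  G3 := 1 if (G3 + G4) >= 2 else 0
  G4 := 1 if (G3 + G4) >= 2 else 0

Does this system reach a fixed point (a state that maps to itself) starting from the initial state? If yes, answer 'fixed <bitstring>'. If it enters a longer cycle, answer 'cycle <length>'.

Answer: cycle 2

Derivation:
Step 0: 10111
Step 1: G0=NOT G1=NOT 0=1 G1=NOT G1=NOT 0=1 G2=1(const) G3=(1+1>=2)=1 G4=(1+1>=2)=1 -> 11111
Step 2: G0=NOT G1=NOT 1=0 G1=NOT G1=NOT 1=0 G2=1(const) G3=(1+1>=2)=1 G4=(1+1>=2)=1 -> 00111
Step 3: G0=NOT G1=NOT 0=1 G1=NOT G1=NOT 0=1 G2=1(const) G3=(1+1>=2)=1 G4=(1+1>=2)=1 -> 11111
Cycle of length 2 starting at step 1 -> no fixed point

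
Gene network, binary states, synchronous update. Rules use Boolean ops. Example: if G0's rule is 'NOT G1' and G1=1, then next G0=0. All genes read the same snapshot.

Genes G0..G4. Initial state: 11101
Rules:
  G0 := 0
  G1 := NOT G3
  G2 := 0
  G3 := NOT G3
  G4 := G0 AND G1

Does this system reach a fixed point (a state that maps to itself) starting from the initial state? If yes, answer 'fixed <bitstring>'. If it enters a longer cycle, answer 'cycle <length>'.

Answer: cycle 2

Derivation:
Step 0: 11101
Step 1: G0=0(const) G1=NOT G3=NOT 0=1 G2=0(const) G3=NOT G3=NOT 0=1 G4=G0&G1=1&1=1 -> 01011
Step 2: G0=0(const) G1=NOT G3=NOT 1=0 G2=0(const) G3=NOT G3=NOT 1=0 G4=G0&G1=0&1=0 -> 00000
Step 3: G0=0(const) G1=NOT G3=NOT 0=1 G2=0(const) G3=NOT G3=NOT 0=1 G4=G0&G1=0&0=0 -> 01010
Step 4: G0=0(const) G1=NOT G3=NOT 1=0 G2=0(const) G3=NOT G3=NOT 1=0 G4=G0&G1=0&1=0 -> 00000
Cycle of length 2 starting at step 2 -> no fixed point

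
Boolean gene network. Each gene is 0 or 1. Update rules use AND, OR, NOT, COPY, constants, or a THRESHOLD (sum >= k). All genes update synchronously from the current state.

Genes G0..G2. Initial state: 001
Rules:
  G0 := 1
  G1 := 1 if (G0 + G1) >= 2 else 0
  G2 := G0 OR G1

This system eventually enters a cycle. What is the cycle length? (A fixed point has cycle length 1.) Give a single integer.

Answer: 1

Derivation:
Step 0: 001
Step 1: G0=1(const) G1=(0+0>=2)=0 G2=G0|G1=0|0=0 -> 100
Step 2: G0=1(const) G1=(1+0>=2)=0 G2=G0|G1=1|0=1 -> 101
Step 3: G0=1(const) G1=(1+0>=2)=0 G2=G0|G1=1|0=1 -> 101
State from step 3 equals state from step 2 -> cycle length 1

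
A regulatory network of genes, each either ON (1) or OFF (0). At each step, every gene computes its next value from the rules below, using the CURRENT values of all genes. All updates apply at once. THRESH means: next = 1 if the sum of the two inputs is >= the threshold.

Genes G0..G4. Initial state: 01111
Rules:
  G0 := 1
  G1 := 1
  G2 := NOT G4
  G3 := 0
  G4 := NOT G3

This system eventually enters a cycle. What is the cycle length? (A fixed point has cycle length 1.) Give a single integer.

Answer: 1

Derivation:
Step 0: 01111
Step 1: G0=1(const) G1=1(const) G2=NOT G4=NOT 1=0 G3=0(const) G4=NOT G3=NOT 1=0 -> 11000
Step 2: G0=1(const) G1=1(const) G2=NOT G4=NOT 0=1 G3=0(const) G4=NOT G3=NOT 0=1 -> 11101
Step 3: G0=1(const) G1=1(const) G2=NOT G4=NOT 1=0 G3=0(const) G4=NOT G3=NOT 0=1 -> 11001
Step 4: G0=1(const) G1=1(const) G2=NOT G4=NOT 1=0 G3=0(const) G4=NOT G3=NOT 0=1 -> 11001
State from step 4 equals state from step 3 -> cycle length 1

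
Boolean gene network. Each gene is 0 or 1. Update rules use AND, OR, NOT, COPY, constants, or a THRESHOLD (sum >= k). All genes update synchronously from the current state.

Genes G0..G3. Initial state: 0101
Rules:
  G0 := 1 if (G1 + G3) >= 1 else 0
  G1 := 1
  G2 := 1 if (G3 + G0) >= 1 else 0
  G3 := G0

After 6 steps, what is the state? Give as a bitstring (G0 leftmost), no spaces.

Step 1: G0=(1+1>=1)=1 G1=1(const) G2=(1+0>=1)=1 G3=G0=0 -> 1110
Step 2: G0=(1+0>=1)=1 G1=1(const) G2=(0+1>=1)=1 G3=G0=1 -> 1111
Step 3: G0=(1+1>=1)=1 G1=1(const) G2=(1+1>=1)=1 G3=G0=1 -> 1111
Step 4: G0=(1+1>=1)=1 G1=1(const) G2=(1+1>=1)=1 G3=G0=1 -> 1111
Step 5: G0=(1+1>=1)=1 G1=1(const) G2=(1+1>=1)=1 G3=G0=1 -> 1111
Step 6: G0=(1+1>=1)=1 G1=1(const) G2=(1+1>=1)=1 G3=G0=1 -> 1111

1111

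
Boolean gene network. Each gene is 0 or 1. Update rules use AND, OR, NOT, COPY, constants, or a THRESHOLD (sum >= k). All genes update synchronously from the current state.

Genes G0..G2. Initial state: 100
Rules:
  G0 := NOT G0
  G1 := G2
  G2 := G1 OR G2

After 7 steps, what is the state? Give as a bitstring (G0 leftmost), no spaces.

Step 1: G0=NOT G0=NOT 1=0 G1=G2=0 G2=G1|G2=0|0=0 -> 000
Step 2: G0=NOT G0=NOT 0=1 G1=G2=0 G2=G1|G2=0|0=0 -> 100
Step 3: G0=NOT G0=NOT 1=0 G1=G2=0 G2=G1|G2=0|0=0 -> 000
Step 4: G0=NOT G0=NOT 0=1 G1=G2=0 G2=G1|G2=0|0=0 -> 100
Step 5: G0=NOT G0=NOT 1=0 G1=G2=0 G2=G1|G2=0|0=0 -> 000
Step 6: G0=NOT G0=NOT 0=1 G1=G2=0 G2=G1|G2=0|0=0 -> 100
Step 7: G0=NOT G0=NOT 1=0 G1=G2=0 G2=G1|G2=0|0=0 -> 000

000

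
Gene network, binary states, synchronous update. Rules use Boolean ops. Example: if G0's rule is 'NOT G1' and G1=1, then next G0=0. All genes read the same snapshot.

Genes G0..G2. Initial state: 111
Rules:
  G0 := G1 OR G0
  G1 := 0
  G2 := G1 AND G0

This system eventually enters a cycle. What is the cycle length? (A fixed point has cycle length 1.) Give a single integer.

Step 0: 111
Step 1: G0=G1|G0=1|1=1 G1=0(const) G2=G1&G0=1&1=1 -> 101
Step 2: G0=G1|G0=0|1=1 G1=0(const) G2=G1&G0=0&1=0 -> 100
Step 3: G0=G1|G0=0|1=1 G1=0(const) G2=G1&G0=0&1=0 -> 100
State from step 3 equals state from step 2 -> cycle length 1

Answer: 1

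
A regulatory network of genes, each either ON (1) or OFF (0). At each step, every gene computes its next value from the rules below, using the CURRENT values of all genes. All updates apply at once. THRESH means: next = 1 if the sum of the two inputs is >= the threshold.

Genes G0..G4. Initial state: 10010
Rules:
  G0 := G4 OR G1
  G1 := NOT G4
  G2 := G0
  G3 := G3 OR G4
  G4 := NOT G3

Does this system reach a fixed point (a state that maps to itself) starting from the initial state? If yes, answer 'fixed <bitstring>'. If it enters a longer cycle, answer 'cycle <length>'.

Step 0: 10010
Step 1: G0=G4|G1=0|0=0 G1=NOT G4=NOT 0=1 G2=G0=1 G3=G3|G4=1|0=1 G4=NOT G3=NOT 1=0 -> 01110
Step 2: G0=G4|G1=0|1=1 G1=NOT G4=NOT 0=1 G2=G0=0 G3=G3|G4=1|0=1 G4=NOT G3=NOT 1=0 -> 11010
Step 3: G0=G4|G1=0|1=1 G1=NOT G4=NOT 0=1 G2=G0=1 G3=G3|G4=1|0=1 G4=NOT G3=NOT 1=0 -> 11110
Step 4: G0=G4|G1=0|1=1 G1=NOT G4=NOT 0=1 G2=G0=1 G3=G3|G4=1|0=1 G4=NOT G3=NOT 1=0 -> 11110
Fixed point reached at step 3: 11110

Answer: fixed 11110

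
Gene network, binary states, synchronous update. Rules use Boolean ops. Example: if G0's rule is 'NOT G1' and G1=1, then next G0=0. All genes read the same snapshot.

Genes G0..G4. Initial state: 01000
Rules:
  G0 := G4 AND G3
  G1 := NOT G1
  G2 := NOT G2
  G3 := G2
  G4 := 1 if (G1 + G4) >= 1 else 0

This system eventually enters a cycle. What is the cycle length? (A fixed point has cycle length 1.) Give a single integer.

Answer: 2

Derivation:
Step 0: 01000
Step 1: G0=G4&G3=0&0=0 G1=NOT G1=NOT 1=0 G2=NOT G2=NOT 0=1 G3=G2=0 G4=(1+0>=1)=1 -> 00101
Step 2: G0=G4&G3=1&0=0 G1=NOT G1=NOT 0=1 G2=NOT G2=NOT 1=0 G3=G2=1 G4=(0+1>=1)=1 -> 01011
Step 3: G0=G4&G3=1&1=1 G1=NOT G1=NOT 1=0 G2=NOT G2=NOT 0=1 G3=G2=0 G4=(1+1>=1)=1 -> 10101
Step 4: G0=G4&G3=1&0=0 G1=NOT G1=NOT 0=1 G2=NOT G2=NOT 1=0 G3=G2=1 G4=(0+1>=1)=1 -> 01011
State from step 4 equals state from step 2 -> cycle length 2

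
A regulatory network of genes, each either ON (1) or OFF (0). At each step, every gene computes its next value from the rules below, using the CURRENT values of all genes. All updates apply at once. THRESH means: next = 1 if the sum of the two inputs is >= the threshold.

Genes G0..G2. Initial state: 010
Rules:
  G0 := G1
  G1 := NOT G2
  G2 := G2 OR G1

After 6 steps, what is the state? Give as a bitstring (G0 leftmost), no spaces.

Step 1: G0=G1=1 G1=NOT G2=NOT 0=1 G2=G2|G1=0|1=1 -> 111
Step 2: G0=G1=1 G1=NOT G2=NOT 1=0 G2=G2|G1=1|1=1 -> 101
Step 3: G0=G1=0 G1=NOT G2=NOT 1=0 G2=G2|G1=1|0=1 -> 001
Step 4: G0=G1=0 G1=NOT G2=NOT 1=0 G2=G2|G1=1|0=1 -> 001
Step 5: G0=G1=0 G1=NOT G2=NOT 1=0 G2=G2|G1=1|0=1 -> 001
Step 6: G0=G1=0 G1=NOT G2=NOT 1=0 G2=G2|G1=1|0=1 -> 001

001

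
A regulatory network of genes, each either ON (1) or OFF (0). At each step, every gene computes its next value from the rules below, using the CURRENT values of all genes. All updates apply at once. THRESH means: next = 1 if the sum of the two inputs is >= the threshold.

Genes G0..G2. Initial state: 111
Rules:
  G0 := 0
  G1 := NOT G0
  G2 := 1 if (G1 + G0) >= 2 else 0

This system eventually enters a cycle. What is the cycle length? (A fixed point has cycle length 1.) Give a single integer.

Step 0: 111
Step 1: G0=0(const) G1=NOT G0=NOT 1=0 G2=(1+1>=2)=1 -> 001
Step 2: G0=0(const) G1=NOT G0=NOT 0=1 G2=(0+0>=2)=0 -> 010
Step 3: G0=0(const) G1=NOT G0=NOT 0=1 G2=(1+0>=2)=0 -> 010
State from step 3 equals state from step 2 -> cycle length 1

Answer: 1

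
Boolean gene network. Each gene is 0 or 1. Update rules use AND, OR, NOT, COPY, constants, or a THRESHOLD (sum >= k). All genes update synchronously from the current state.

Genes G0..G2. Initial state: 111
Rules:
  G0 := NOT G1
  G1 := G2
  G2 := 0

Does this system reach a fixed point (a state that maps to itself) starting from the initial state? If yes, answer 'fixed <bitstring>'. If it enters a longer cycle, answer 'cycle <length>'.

Answer: fixed 100

Derivation:
Step 0: 111
Step 1: G0=NOT G1=NOT 1=0 G1=G2=1 G2=0(const) -> 010
Step 2: G0=NOT G1=NOT 1=0 G1=G2=0 G2=0(const) -> 000
Step 3: G0=NOT G1=NOT 0=1 G1=G2=0 G2=0(const) -> 100
Step 4: G0=NOT G1=NOT 0=1 G1=G2=0 G2=0(const) -> 100
Fixed point reached at step 3: 100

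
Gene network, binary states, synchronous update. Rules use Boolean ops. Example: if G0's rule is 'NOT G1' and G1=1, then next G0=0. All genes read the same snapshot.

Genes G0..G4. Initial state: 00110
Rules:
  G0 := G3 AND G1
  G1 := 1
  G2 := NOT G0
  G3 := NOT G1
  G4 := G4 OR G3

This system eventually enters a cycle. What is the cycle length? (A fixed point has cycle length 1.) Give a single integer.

Step 0: 00110
Step 1: G0=G3&G1=1&0=0 G1=1(const) G2=NOT G0=NOT 0=1 G3=NOT G1=NOT 0=1 G4=G4|G3=0|1=1 -> 01111
Step 2: G0=G3&G1=1&1=1 G1=1(const) G2=NOT G0=NOT 0=1 G3=NOT G1=NOT 1=0 G4=G4|G3=1|1=1 -> 11101
Step 3: G0=G3&G1=0&1=0 G1=1(const) G2=NOT G0=NOT 1=0 G3=NOT G1=NOT 1=0 G4=G4|G3=1|0=1 -> 01001
Step 4: G0=G3&G1=0&1=0 G1=1(const) G2=NOT G0=NOT 0=1 G3=NOT G1=NOT 1=0 G4=G4|G3=1|0=1 -> 01101
Step 5: G0=G3&G1=0&1=0 G1=1(const) G2=NOT G0=NOT 0=1 G3=NOT G1=NOT 1=0 G4=G4|G3=1|0=1 -> 01101
State from step 5 equals state from step 4 -> cycle length 1

Answer: 1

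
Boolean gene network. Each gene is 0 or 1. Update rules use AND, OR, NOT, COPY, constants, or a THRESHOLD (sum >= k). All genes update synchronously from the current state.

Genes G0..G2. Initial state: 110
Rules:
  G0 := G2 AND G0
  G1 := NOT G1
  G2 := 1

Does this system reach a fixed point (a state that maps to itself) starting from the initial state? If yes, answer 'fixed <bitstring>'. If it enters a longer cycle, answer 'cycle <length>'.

Answer: cycle 2

Derivation:
Step 0: 110
Step 1: G0=G2&G0=0&1=0 G1=NOT G1=NOT 1=0 G2=1(const) -> 001
Step 2: G0=G2&G0=1&0=0 G1=NOT G1=NOT 0=1 G2=1(const) -> 011
Step 3: G0=G2&G0=1&0=0 G1=NOT G1=NOT 1=0 G2=1(const) -> 001
Cycle of length 2 starting at step 1 -> no fixed point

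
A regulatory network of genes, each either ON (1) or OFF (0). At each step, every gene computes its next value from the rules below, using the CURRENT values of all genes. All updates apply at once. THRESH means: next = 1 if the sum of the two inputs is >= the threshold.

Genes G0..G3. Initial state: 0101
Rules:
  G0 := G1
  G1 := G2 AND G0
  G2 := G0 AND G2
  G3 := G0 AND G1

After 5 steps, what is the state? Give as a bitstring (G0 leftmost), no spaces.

Step 1: G0=G1=1 G1=G2&G0=0&0=0 G2=G0&G2=0&0=0 G3=G0&G1=0&1=0 -> 1000
Step 2: G0=G1=0 G1=G2&G0=0&1=0 G2=G0&G2=1&0=0 G3=G0&G1=1&0=0 -> 0000
Step 3: G0=G1=0 G1=G2&G0=0&0=0 G2=G0&G2=0&0=0 G3=G0&G1=0&0=0 -> 0000
Step 4: G0=G1=0 G1=G2&G0=0&0=0 G2=G0&G2=0&0=0 G3=G0&G1=0&0=0 -> 0000
Step 5: G0=G1=0 G1=G2&G0=0&0=0 G2=G0&G2=0&0=0 G3=G0&G1=0&0=0 -> 0000

0000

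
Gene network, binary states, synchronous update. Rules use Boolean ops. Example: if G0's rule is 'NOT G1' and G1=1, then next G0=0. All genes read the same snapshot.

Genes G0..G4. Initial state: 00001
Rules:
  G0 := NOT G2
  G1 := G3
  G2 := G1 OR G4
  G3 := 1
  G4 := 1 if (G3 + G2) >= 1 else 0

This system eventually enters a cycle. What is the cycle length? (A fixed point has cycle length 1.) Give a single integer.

Step 0: 00001
Step 1: G0=NOT G2=NOT 0=1 G1=G3=0 G2=G1|G4=0|1=1 G3=1(const) G4=(0+0>=1)=0 -> 10110
Step 2: G0=NOT G2=NOT 1=0 G1=G3=1 G2=G1|G4=0|0=0 G3=1(const) G4=(1+1>=1)=1 -> 01011
Step 3: G0=NOT G2=NOT 0=1 G1=G3=1 G2=G1|G4=1|1=1 G3=1(const) G4=(1+0>=1)=1 -> 11111
Step 4: G0=NOT G2=NOT 1=0 G1=G3=1 G2=G1|G4=1|1=1 G3=1(const) G4=(1+1>=1)=1 -> 01111
Step 5: G0=NOT G2=NOT 1=0 G1=G3=1 G2=G1|G4=1|1=1 G3=1(const) G4=(1+1>=1)=1 -> 01111
State from step 5 equals state from step 4 -> cycle length 1

Answer: 1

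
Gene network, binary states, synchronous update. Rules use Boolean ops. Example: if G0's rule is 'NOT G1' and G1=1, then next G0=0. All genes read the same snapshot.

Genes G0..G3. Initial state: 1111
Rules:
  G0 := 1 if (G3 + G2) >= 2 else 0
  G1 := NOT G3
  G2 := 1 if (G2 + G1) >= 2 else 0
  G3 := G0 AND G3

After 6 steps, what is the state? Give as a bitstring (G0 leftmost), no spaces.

Step 1: G0=(1+1>=2)=1 G1=NOT G3=NOT 1=0 G2=(1+1>=2)=1 G3=G0&G3=1&1=1 -> 1011
Step 2: G0=(1+1>=2)=1 G1=NOT G3=NOT 1=0 G2=(1+0>=2)=0 G3=G0&G3=1&1=1 -> 1001
Step 3: G0=(1+0>=2)=0 G1=NOT G3=NOT 1=0 G2=(0+0>=2)=0 G3=G0&G3=1&1=1 -> 0001
Step 4: G0=(1+0>=2)=0 G1=NOT G3=NOT 1=0 G2=(0+0>=2)=0 G3=G0&G3=0&1=0 -> 0000
Step 5: G0=(0+0>=2)=0 G1=NOT G3=NOT 0=1 G2=(0+0>=2)=0 G3=G0&G3=0&0=0 -> 0100
Step 6: G0=(0+0>=2)=0 G1=NOT G3=NOT 0=1 G2=(0+1>=2)=0 G3=G0&G3=0&0=0 -> 0100

0100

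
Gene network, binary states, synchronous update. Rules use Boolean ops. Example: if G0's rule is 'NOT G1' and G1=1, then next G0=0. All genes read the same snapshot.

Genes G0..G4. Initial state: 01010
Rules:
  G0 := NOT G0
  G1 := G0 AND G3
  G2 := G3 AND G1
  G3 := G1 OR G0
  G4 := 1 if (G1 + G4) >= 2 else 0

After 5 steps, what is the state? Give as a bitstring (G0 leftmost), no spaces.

Step 1: G0=NOT G0=NOT 0=1 G1=G0&G3=0&1=0 G2=G3&G1=1&1=1 G3=G1|G0=1|0=1 G4=(1+0>=2)=0 -> 10110
Step 2: G0=NOT G0=NOT 1=0 G1=G0&G3=1&1=1 G2=G3&G1=1&0=0 G3=G1|G0=0|1=1 G4=(0+0>=2)=0 -> 01010
Step 3: G0=NOT G0=NOT 0=1 G1=G0&G3=0&1=0 G2=G3&G1=1&1=1 G3=G1|G0=1|0=1 G4=(1+0>=2)=0 -> 10110
Step 4: G0=NOT G0=NOT 1=0 G1=G0&G3=1&1=1 G2=G3&G1=1&0=0 G3=G1|G0=0|1=1 G4=(0+0>=2)=0 -> 01010
Step 5: G0=NOT G0=NOT 0=1 G1=G0&G3=0&1=0 G2=G3&G1=1&1=1 G3=G1|G0=1|0=1 G4=(1+0>=2)=0 -> 10110

10110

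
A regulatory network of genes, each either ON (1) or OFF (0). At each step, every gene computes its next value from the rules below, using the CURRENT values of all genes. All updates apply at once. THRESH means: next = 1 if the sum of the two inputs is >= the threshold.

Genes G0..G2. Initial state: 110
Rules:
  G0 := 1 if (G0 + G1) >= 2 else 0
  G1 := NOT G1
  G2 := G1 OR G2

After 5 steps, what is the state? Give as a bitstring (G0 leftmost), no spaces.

Step 1: G0=(1+1>=2)=1 G1=NOT G1=NOT 1=0 G2=G1|G2=1|0=1 -> 101
Step 2: G0=(1+0>=2)=0 G1=NOT G1=NOT 0=1 G2=G1|G2=0|1=1 -> 011
Step 3: G0=(0+1>=2)=0 G1=NOT G1=NOT 1=0 G2=G1|G2=1|1=1 -> 001
Step 4: G0=(0+0>=2)=0 G1=NOT G1=NOT 0=1 G2=G1|G2=0|1=1 -> 011
Step 5: G0=(0+1>=2)=0 G1=NOT G1=NOT 1=0 G2=G1|G2=1|1=1 -> 001

001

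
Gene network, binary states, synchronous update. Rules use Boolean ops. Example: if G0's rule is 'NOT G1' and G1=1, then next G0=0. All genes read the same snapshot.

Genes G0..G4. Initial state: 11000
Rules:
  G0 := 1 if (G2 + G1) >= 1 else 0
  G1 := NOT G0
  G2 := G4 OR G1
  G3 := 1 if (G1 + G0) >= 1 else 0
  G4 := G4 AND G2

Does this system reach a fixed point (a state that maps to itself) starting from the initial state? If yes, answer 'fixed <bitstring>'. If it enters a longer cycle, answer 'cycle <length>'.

Answer: cycle 5

Derivation:
Step 0: 11000
Step 1: G0=(0+1>=1)=1 G1=NOT G0=NOT 1=0 G2=G4|G1=0|1=1 G3=(1+1>=1)=1 G4=G4&G2=0&0=0 -> 10110
Step 2: G0=(1+0>=1)=1 G1=NOT G0=NOT 1=0 G2=G4|G1=0|0=0 G3=(0+1>=1)=1 G4=G4&G2=0&1=0 -> 10010
Step 3: G0=(0+0>=1)=0 G1=NOT G0=NOT 1=0 G2=G4|G1=0|0=0 G3=(0+1>=1)=1 G4=G4&G2=0&0=0 -> 00010
Step 4: G0=(0+0>=1)=0 G1=NOT G0=NOT 0=1 G2=G4|G1=0|0=0 G3=(0+0>=1)=0 G4=G4&G2=0&0=0 -> 01000
Step 5: G0=(0+1>=1)=1 G1=NOT G0=NOT 0=1 G2=G4|G1=0|1=1 G3=(1+0>=1)=1 G4=G4&G2=0&0=0 -> 11110
Step 6: G0=(1+1>=1)=1 G1=NOT G0=NOT 1=0 G2=G4|G1=0|1=1 G3=(1+1>=1)=1 G4=G4&G2=0&1=0 -> 10110
Cycle of length 5 starting at step 1 -> no fixed point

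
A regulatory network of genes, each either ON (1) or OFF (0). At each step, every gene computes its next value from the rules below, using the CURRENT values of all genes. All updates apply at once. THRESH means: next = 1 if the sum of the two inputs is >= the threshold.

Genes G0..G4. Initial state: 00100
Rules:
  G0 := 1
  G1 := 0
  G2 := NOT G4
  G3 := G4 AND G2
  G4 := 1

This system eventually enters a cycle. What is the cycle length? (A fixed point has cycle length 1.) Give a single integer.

Step 0: 00100
Step 1: G0=1(const) G1=0(const) G2=NOT G4=NOT 0=1 G3=G4&G2=0&1=0 G4=1(const) -> 10101
Step 2: G0=1(const) G1=0(const) G2=NOT G4=NOT 1=0 G3=G4&G2=1&1=1 G4=1(const) -> 10011
Step 3: G0=1(const) G1=0(const) G2=NOT G4=NOT 1=0 G3=G4&G2=1&0=0 G4=1(const) -> 10001
Step 4: G0=1(const) G1=0(const) G2=NOT G4=NOT 1=0 G3=G4&G2=1&0=0 G4=1(const) -> 10001
State from step 4 equals state from step 3 -> cycle length 1

Answer: 1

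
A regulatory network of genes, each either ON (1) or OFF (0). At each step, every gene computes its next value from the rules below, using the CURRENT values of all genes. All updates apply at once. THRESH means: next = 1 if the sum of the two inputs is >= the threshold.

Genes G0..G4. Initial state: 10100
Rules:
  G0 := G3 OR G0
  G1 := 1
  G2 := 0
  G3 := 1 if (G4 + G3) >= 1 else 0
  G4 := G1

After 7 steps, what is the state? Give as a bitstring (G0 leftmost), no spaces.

Step 1: G0=G3|G0=0|1=1 G1=1(const) G2=0(const) G3=(0+0>=1)=0 G4=G1=0 -> 11000
Step 2: G0=G3|G0=0|1=1 G1=1(const) G2=0(const) G3=(0+0>=1)=0 G4=G1=1 -> 11001
Step 3: G0=G3|G0=0|1=1 G1=1(const) G2=0(const) G3=(1+0>=1)=1 G4=G1=1 -> 11011
Step 4: G0=G3|G0=1|1=1 G1=1(const) G2=0(const) G3=(1+1>=1)=1 G4=G1=1 -> 11011
Step 5: G0=G3|G0=1|1=1 G1=1(const) G2=0(const) G3=(1+1>=1)=1 G4=G1=1 -> 11011
Step 6: G0=G3|G0=1|1=1 G1=1(const) G2=0(const) G3=(1+1>=1)=1 G4=G1=1 -> 11011
Step 7: G0=G3|G0=1|1=1 G1=1(const) G2=0(const) G3=(1+1>=1)=1 G4=G1=1 -> 11011

11011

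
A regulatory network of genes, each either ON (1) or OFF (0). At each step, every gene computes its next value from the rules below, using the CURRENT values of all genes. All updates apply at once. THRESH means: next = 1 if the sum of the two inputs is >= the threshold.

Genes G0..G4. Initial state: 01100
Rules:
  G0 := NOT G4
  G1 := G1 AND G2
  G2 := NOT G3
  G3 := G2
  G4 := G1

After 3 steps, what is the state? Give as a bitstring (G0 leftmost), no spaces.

Step 1: G0=NOT G4=NOT 0=1 G1=G1&G2=1&1=1 G2=NOT G3=NOT 0=1 G3=G2=1 G4=G1=1 -> 11111
Step 2: G0=NOT G4=NOT 1=0 G1=G1&G2=1&1=1 G2=NOT G3=NOT 1=0 G3=G2=1 G4=G1=1 -> 01011
Step 3: G0=NOT G4=NOT 1=0 G1=G1&G2=1&0=0 G2=NOT G3=NOT 1=0 G3=G2=0 G4=G1=1 -> 00001

00001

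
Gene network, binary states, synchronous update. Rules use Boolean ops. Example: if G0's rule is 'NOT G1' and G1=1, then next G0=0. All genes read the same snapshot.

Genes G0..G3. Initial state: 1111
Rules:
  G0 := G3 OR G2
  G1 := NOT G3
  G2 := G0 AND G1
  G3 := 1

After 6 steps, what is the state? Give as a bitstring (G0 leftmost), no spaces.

Step 1: G0=G3|G2=1|1=1 G1=NOT G3=NOT 1=0 G2=G0&G1=1&1=1 G3=1(const) -> 1011
Step 2: G0=G3|G2=1|1=1 G1=NOT G3=NOT 1=0 G2=G0&G1=1&0=0 G3=1(const) -> 1001
Step 3: G0=G3|G2=1|0=1 G1=NOT G3=NOT 1=0 G2=G0&G1=1&0=0 G3=1(const) -> 1001
Step 4: G0=G3|G2=1|0=1 G1=NOT G3=NOT 1=0 G2=G0&G1=1&0=0 G3=1(const) -> 1001
Step 5: G0=G3|G2=1|0=1 G1=NOT G3=NOT 1=0 G2=G0&G1=1&0=0 G3=1(const) -> 1001
Step 6: G0=G3|G2=1|0=1 G1=NOT G3=NOT 1=0 G2=G0&G1=1&0=0 G3=1(const) -> 1001

1001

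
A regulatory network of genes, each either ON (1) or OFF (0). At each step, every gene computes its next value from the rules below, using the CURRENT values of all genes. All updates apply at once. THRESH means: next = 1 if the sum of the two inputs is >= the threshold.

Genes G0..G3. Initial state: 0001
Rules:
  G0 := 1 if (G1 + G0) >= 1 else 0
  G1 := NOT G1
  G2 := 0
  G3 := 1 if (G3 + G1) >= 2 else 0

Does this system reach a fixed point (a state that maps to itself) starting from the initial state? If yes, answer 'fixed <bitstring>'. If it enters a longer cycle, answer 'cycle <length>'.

Step 0: 0001
Step 1: G0=(0+0>=1)=0 G1=NOT G1=NOT 0=1 G2=0(const) G3=(1+0>=2)=0 -> 0100
Step 2: G0=(1+0>=1)=1 G1=NOT G1=NOT 1=0 G2=0(const) G3=(0+1>=2)=0 -> 1000
Step 3: G0=(0+1>=1)=1 G1=NOT G1=NOT 0=1 G2=0(const) G3=(0+0>=2)=0 -> 1100
Step 4: G0=(1+1>=1)=1 G1=NOT G1=NOT 1=0 G2=0(const) G3=(0+1>=2)=0 -> 1000
Cycle of length 2 starting at step 2 -> no fixed point

Answer: cycle 2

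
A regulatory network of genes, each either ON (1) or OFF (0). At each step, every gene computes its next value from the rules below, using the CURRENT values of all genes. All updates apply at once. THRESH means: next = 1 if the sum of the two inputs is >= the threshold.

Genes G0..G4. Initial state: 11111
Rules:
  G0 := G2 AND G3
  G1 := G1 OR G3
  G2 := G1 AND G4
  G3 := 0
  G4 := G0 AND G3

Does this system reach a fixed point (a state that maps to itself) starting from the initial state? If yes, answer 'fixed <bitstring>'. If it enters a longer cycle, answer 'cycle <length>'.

Answer: fixed 01000

Derivation:
Step 0: 11111
Step 1: G0=G2&G3=1&1=1 G1=G1|G3=1|1=1 G2=G1&G4=1&1=1 G3=0(const) G4=G0&G3=1&1=1 -> 11101
Step 2: G0=G2&G3=1&0=0 G1=G1|G3=1|0=1 G2=G1&G4=1&1=1 G3=0(const) G4=G0&G3=1&0=0 -> 01100
Step 3: G0=G2&G3=1&0=0 G1=G1|G3=1|0=1 G2=G1&G4=1&0=0 G3=0(const) G4=G0&G3=0&0=0 -> 01000
Step 4: G0=G2&G3=0&0=0 G1=G1|G3=1|0=1 G2=G1&G4=1&0=0 G3=0(const) G4=G0&G3=0&0=0 -> 01000
Fixed point reached at step 3: 01000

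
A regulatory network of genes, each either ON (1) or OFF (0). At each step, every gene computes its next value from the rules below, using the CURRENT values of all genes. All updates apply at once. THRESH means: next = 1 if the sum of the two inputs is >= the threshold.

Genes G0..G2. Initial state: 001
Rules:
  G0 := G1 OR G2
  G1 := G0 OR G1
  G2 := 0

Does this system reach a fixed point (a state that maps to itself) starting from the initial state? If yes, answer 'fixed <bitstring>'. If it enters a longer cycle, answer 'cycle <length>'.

Step 0: 001
Step 1: G0=G1|G2=0|1=1 G1=G0|G1=0|0=0 G2=0(const) -> 100
Step 2: G0=G1|G2=0|0=0 G1=G0|G1=1|0=1 G2=0(const) -> 010
Step 3: G0=G1|G2=1|0=1 G1=G0|G1=0|1=1 G2=0(const) -> 110
Step 4: G0=G1|G2=1|0=1 G1=G0|G1=1|1=1 G2=0(const) -> 110
Fixed point reached at step 3: 110

Answer: fixed 110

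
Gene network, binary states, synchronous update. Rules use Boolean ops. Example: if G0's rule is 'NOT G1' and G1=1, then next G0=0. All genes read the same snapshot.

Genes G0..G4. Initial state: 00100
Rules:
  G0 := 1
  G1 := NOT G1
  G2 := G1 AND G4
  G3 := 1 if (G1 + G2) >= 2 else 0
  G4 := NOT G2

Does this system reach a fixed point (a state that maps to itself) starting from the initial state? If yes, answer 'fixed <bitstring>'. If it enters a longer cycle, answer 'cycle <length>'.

Answer: cycle 4

Derivation:
Step 0: 00100
Step 1: G0=1(const) G1=NOT G1=NOT 0=1 G2=G1&G4=0&0=0 G3=(0+1>=2)=0 G4=NOT G2=NOT 1=0 -> 11000
Step 2: G0=1(const) G1=NOT G1=NOT 1=0 G2=G1&G4=1&0=0 G3=(1+0>=2)=0 G4=NOT G2=NOT 0=1 -> 10001
Step 3: G0=1(const) G1=NOT G1=NOT 0=1 G2=G1&G4=0&1=0 G3=(0+0>=2)=0 G4=NOT G2=NOT 0=1 -> 11001
Step 4: G0=1(const) G1=NOT G1=NOT 1=0 G2=G1&G4=1&1=1 G3=(1+0>=2)=0 G4=NOT G2=NOT 0=1 -> 10101
Step 5: G0=1(const) G1=NOT G1=NOT 0=1 G2=G1&G4=0&1=0 G3=(0+1>=2)=0 G4=NOT G2=NOT 1=0 -> 11000
Cycle of length 4 starting at step 1 -> no fixed point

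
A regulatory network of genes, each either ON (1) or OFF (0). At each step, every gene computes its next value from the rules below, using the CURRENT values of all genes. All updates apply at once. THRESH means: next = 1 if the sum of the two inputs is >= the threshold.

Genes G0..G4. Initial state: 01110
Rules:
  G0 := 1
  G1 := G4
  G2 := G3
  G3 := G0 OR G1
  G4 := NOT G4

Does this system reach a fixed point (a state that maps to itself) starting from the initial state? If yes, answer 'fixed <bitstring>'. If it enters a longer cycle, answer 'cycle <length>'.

Step 0: 01110
Step 1: G0=1(const) G1=G4=0 G2=G3=1 G3=G0|G1=0|1=1 G4=NOT G4=NOT 0=1 -> 10111
Step 2: G0=1(const) G1=G4=1 G2=G3=1 G3=G0|G1=1|0=1 G4=NOT G4=NOT 1=0 -> 11110
Step 3: G0=1(const) G1=G4=0 G2=G3=1 G3=G0|G1=1|1=1 G4=NOT G4=NOT 0=1 -> 10111
Cycle of length 2 starting at step 1 -> no fixed point

Answer: cycle 2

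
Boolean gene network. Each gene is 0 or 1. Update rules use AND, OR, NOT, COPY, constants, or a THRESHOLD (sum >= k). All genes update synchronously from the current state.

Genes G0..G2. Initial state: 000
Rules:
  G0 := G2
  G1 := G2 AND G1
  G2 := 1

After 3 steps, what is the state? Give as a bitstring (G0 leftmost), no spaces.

Step 1: G0=G2=0 G1=G2&G1=0&0=0 G2=1(const) -> 001
Step 2: G0=G2=1 G1=G2&G1=1&0=0 G2=1(const) -> 101
Step 3: G0=G2=1 G1=G2&G1=1&0=0 G2=1(const) -> 101

101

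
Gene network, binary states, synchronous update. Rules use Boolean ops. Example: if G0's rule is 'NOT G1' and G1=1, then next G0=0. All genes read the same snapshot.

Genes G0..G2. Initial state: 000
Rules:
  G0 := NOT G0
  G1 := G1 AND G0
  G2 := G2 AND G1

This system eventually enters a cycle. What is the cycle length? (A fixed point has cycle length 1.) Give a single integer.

Answer: 2

Derivation:
Step 0: 000
Step 1: G0=NOT G0=NOT 0=1 G1=G1&G0=0&0=0 G2=G2&G1=0&0=0 -> 100
Step 2: G0=NOT G0=NOT 1=0 G1=G1&G0=0&1=0 G2=G2&G1=0&0=0 -> 000
State from step 2 equals state from step 0 -> cycle length 2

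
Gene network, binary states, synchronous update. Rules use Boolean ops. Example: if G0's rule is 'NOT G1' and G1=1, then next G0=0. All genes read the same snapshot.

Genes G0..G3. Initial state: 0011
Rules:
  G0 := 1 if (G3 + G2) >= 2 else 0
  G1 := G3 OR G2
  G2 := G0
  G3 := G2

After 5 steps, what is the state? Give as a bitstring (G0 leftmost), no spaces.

Step 1: G0=(1+1>=2)=1 G1=G3|G2=1|1=1 G2=G0=0 G3=G2=1 -> 1101
Step 2: G0=(1+0>=2)=0 G1=G3|G2=1|0=1 G2=G0=1 G3=G2=0 -> 0110
Step 3: G0=(0+1>=2)=0 G1=G3|G2=0|1=1 G2=G0=0 G3=G2=1 -> 0101
Step 4: G0=(1+0>=2)=0 G1=G3|G2=1|0=1 G2=G0=0 G3=G2=0 -> 0100
Step 5: G0=(0+0>=2)=0 G1=G3|G2=0|0=0 G2=G0=0 G3=G2=0 -> 0000

0000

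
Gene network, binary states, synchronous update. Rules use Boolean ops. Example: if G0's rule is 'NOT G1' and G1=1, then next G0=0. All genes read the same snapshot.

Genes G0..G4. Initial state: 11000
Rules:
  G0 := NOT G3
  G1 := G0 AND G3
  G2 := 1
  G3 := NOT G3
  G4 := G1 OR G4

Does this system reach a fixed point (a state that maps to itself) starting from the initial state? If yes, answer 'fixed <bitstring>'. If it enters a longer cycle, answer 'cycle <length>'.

Answer: cycle 2

Derivation:
Step 0: 11000
Step 1: G0=NOT G3=NOT 0=1 G1=G0&G3=1&0=0 G2=1(const) G3=NOT G3=NOT 0=1 G4=G1|G4=1|0=1 -> 10111
Step 2: G0=NOT G3=NOT 1=0 G1=G0&G3=1&1=1 G2=1(const) G3=NOT G3=NOT 1=0 G4=G1|G4=0|1=1 -> 01101
Step 3: G0=NOT G3=NOT 0=1 G1=G0&G3=0&0=0 G2=1(const) G3=NOT G3=NOT 0=1 G4=G1|G4=1|1=1 -> 10111
Cycle of length 2 starting at step 1 -> no fixed point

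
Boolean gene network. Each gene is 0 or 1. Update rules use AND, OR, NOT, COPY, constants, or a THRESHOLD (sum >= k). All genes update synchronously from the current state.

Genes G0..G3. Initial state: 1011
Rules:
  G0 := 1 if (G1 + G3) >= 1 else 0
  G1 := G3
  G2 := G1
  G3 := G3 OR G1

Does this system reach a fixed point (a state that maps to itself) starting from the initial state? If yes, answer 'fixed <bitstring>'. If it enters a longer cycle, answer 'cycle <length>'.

Answer: fixed 1111

Derivation:
Step 0: 1011
Step 1: G0=(0+1>=1)=1 G1=G3=1 G2=G1=0 G3=G3|G1=1|0=1 -> 1101
Step 2: G0=(1+1>=1)=1 G1=G3=1 G2=G1=1 G3=G3|G1=1|1=1 -> 1111
Step 3: G0=(1+1>=1)=1 G1=G3=1 G2=G1=1 G3=G3|G1=1|1=1 -> 1111
Fixed point reached at step 2: 1111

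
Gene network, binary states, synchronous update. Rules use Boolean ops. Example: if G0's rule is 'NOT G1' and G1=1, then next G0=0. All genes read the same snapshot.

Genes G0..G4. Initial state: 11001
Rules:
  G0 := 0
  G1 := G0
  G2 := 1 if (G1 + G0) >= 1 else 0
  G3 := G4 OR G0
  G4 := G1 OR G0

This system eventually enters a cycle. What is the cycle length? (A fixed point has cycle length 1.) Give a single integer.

Step 0: 11001
Step 1: G0=0(const) G1=G0=1 G2=(1+1>=1)=1 G3=G4|G0=1|1=1 G4=G1|G0=1|1=1 -> 01111
Step 2: G0=0(const) G1=G0=0 G2=(1+0>=1)=1 G3=G4|G0=1|0=1 G4=G1|G0=1|0=1 -> 00111
Step 3: G0=0(const) G1=G0=0 G2=(0+0>=1)=0 G3=G4|G0=1|0=1 G4=G1|G0=0|0=0 -> 00010
Step 4: G0=0(const) G1=G0=0 G2=(0+0>=1)=0 G3=G4|G0=0|0=0 G4=G1|G0=0|0=0 -> 00000
Step 5: G0=0(const) G1=G0=0 G2=(0+0>=1)=0 G3=G4|G0=0|0=0 G4=G1|G0=0|0=0 -> 00000
State from step 5 equals state from step 4 -> cycle length 1

Answer: 1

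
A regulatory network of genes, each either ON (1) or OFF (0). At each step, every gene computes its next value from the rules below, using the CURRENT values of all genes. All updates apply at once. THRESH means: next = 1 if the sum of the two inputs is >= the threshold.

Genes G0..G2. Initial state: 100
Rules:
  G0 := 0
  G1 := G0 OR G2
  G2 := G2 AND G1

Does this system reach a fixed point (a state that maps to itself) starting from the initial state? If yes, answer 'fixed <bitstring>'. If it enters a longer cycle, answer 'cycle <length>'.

Step 0: 100
Step 1: G0=0(const) G1=G0|G2=1|0=1 G2=G2&G1=0&0=0 -> 010
Step 2: G0=0(const) G1=G0|G2=0|0=0 G2=G2&G1=0&1=0 -> 000
Step 3: G0=0(const) G1=G0|G2=0|0=0 G2=G2&G1=0&0=0 -> 000
Fixed point reached at step 2: 000

Answer: fixed 000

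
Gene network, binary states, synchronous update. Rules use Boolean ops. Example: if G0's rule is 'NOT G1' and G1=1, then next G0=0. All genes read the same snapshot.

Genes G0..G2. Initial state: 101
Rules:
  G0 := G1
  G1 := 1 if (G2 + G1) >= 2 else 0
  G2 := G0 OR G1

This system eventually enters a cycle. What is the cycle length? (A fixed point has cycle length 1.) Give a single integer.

Answer: 1

Derivation:
Step 0: 101
Step 1: G0=G1=0 G1=(1+0>=2)=0 G2=G0|G1=1|0=1 -> 001
Step 2: G0=G1=0 G1=(1+0>=2)=0 G2=G0|G1=0|0=0 -> 000
Step 3: G0=G1=0 G1=(0+0>=2)=0 G2=G0|G1=0|0=0 -> 000
State from step 3 equals state from step 2 -> cycle length 1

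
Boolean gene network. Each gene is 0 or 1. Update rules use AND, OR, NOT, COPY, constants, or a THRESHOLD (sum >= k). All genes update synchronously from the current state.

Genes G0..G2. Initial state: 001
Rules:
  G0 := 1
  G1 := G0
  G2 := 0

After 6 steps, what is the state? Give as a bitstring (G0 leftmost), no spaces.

Step 1: G0=1(const) G1=G0=0 G2=0(const) -> 100
Step 2: G0=1(const) G1=G0=1 G2=0(const) -> 110
Step 3: G0=1(const) G1=G0=1 G2=0(const) -> 110
Step 4: G0=1(const) G1=G0=1 G2=0(const) -> 110
Step 5: G0=1(const) G1=G0=1 G2=0(const) -> 110
Step 6: G0=1(const) G1=G0=1 G2=0(const) -> 110

110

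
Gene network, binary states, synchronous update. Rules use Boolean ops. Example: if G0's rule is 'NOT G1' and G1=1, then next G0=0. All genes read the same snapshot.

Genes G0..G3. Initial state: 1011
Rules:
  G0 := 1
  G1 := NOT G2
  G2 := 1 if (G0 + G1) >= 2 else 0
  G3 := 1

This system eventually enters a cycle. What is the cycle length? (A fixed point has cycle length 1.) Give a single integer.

Step 0: 1011
Step 1: G0=1(const) G1=NOT G2=NOT 1=0 G2=(1+0>=2)=0 G3=1(const) -> 1001
Step 2: G0=1(const) G1=NOT G2=NOT 0=1 G2=(1+0>=2)=0 G3=1(const) -> 1101
Step 3: G0=1(const) G1=NOT G2=NOT 0=1 G2=(1+1>=2)=1 G3=1(const) -> 1111
Step 4: G0=1(const) G1=NOT G2=NOT 1=0 G2=(1+1>=2)=1 G3=1(const) -> 1011
State from step 4 equals state from step 0 -> cycle length 4

Answer: 4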